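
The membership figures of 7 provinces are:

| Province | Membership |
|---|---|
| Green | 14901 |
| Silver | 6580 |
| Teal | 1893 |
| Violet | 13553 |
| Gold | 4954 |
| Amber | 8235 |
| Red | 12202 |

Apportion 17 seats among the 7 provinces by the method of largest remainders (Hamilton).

Green=4, Silver=2, Teal=1, Violet=4, Gold=1, Amber=2, Red=3

Standard divisor: 62318 ÷ 17 ≈ 3665.765.
Standard quotas: Green 4.0649, Silver 1.7950, Teal 0.5164, Violet 3.6972, Gold 1.3514, Amber 2.2465, Red 3.3286.
Lower quotas: Green 4, Silver 1, Teal 0, Violet 3, Gold 1, Amber 2, Red 3 (sum 14, leaving 3 seats).
Remainders in descending order: Silver 0.7950, Violet 0.6972, Teal 0.5164, Gold 0.3514, Red 0.3286, Amber 0.2465, Green 0.0649.
The surplus seats go to Silver, Violet, Teal.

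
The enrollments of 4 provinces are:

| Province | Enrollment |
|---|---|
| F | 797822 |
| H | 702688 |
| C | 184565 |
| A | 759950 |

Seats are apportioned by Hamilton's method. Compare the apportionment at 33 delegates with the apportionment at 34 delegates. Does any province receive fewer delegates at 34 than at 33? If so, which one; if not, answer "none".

At 33 seats: F 11, H 9, C 3, A 10.
At 34 seats: F 11, H 10, C 2, A 11.
C drops from 3 to 2.

C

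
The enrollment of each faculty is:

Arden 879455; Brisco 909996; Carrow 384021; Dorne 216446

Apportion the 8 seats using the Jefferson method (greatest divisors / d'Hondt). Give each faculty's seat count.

Arden 3; Brisco 4; Carrow 1; Dorne 0

Standard divisor 2389918/8 ≈ 298739.75; standard quotas: Arden 2.944, Brisco 3.046, Carrow 1.285, Dorne 0.725.
Rounding down gives 2, 3, 1, 0 = 6 seats, so the divisor must be adjusted.
With modified divisor 223700: modified quotas Arden 3.931, Brisco 4.068, Carrow 1.717, Dorne 0.968.
Rounding down: Arden 3, Brisco 4, Carrow 1, Dorne 0 (total 8).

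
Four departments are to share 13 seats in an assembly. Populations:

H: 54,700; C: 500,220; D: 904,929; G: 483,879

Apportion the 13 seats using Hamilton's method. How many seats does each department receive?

Standard divisor: 1943728 ÷ 13 ≈ 149517.538.
Standard quotas: H 0.3658, C 3.3456, D 6.0523, G 3.2363.
Lower quotas: H 0, C 3, D 6, G 3 (sum 12, leaving 1 seat).
Remainders in descending order: H 0.3658, C 0.3456, G 0.2363, D 0.0523.
The surplus seat goes to H.

H=1, C=3, D=6, G=3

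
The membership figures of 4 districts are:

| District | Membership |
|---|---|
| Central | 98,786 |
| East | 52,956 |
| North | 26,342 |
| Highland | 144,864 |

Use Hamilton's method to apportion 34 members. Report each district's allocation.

Central 10, East 6, North 3, Highland 15

The standard divisor is 322948/34 ≈ 9498.471.
Standard quotas: Central 10.4002, East 5.5752, North 2.7733, Highland 15.2513.
Lower quotas: Central 10, East 5, North 2, Highland 15 (sum 32, leaving 2 seats).
Remainders in descending order: North 0.7733, East 0.5752, Central 0.4002, Highland 0.2513.
The surplus seats go to North, East.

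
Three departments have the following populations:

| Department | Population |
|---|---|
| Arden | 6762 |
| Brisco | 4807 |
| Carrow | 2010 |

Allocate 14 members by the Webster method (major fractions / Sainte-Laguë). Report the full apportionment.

Arden 7, Brisco 5, Carrow 2

Standard divisor 13579/14 ≈ 969.929; standard quotas: Arden 6.972, Brisco 4.956, Carrow 2.072.
Rounding to the nearest integer gives Arden 7, Brisco 5, Carrow 2 — total 14, matching the house size, so no adjustment is needed.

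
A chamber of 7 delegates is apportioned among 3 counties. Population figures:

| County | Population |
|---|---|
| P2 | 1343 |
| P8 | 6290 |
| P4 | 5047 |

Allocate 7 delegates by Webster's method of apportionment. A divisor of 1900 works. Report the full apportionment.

P2 1; P8 3; P4 3

With modified divisor 1900: modified quotas P2 0.707, P8 3.311, P4 2.656.
Rounding to the nearest integer: P2 1, P8 3, P4 3 (total 7).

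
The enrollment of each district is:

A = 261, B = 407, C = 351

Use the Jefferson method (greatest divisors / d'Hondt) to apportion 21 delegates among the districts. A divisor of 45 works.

With modified divisor 45: modified quotas A 5.800, B 9.044, C 7.800.
Rounding down: A 5, B 9, C 7 (total 21).

A: 5; B: 9; C: 7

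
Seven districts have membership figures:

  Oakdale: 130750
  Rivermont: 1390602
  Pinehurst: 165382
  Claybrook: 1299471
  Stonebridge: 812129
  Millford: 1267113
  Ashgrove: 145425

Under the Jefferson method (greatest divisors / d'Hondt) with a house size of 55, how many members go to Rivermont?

Standard divisor 5210872/55 ≈ 94743.127; standard quotas: Oakdale 1.380, Rivermont 14.678, Pinehurst 1.746, Claybrook 13.716, Stonebridge 8.572, Millford 13.374, Ashgrove 1.535.
Rounding down gives 1, 14, 1, 13, 8, 13, 1 = 51 seats, so the divisor must be adjusted.
With modified divisor 88600: modified quotas Oakdale 1.476, Rivermont 15.695, Pinehurst 1.867, Claybrook 14.667, Stonebridge 9.166, Millford 14.302, Ashgrove 1.641.
Rounding down: Oakdale 1, Rivermont 15, Pinehurst 1, Claybrook 14, Stonebridge 9, Millford 14, Ashgrove 1 (total 55).
Rivermont receives 15.

15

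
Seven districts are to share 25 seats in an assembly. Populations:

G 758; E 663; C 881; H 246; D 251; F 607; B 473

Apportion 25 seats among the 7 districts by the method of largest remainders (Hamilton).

Total 3879; standard divisor 3879/25 ≈ 155.16.
Standard quotas: G 4.885, E 4.273, C 5.678, H 1.585, D 1.618, F 3.912, B 3.048.
Lower quotas: G 4, E 4, C 5, H 1, D 1, F 3, B 3 (sum 21, leaving 4 seats).
Remainders in descending order: F 0.912, G 0.885, C 0.678, D 0.618, H 0.585, E 0.273, B 0.048.
Largest remainders: F, G, C, D receive the extra seats.

G: 5; E: 4; C: 6; H: 1; D: 2; F: 4; B: 3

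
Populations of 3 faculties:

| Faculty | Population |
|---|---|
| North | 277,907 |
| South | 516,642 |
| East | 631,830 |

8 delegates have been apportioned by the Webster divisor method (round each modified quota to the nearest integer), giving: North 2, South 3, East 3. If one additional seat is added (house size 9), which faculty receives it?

East

Priority for the next seat is population ÷ (current seats + 0.5).
Priorities: North 111162.800, South 147612.000, East 180522.857.
Highest priority: East.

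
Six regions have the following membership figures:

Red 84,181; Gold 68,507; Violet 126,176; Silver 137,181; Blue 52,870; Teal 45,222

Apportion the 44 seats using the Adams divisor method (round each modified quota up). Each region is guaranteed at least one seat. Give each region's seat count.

Standard divisor 514137/44 ≈ 11684.932; standard quotas: Red 7.204, Gold 5.863, Violet 10.798, Silver 11.740, Blue 4.525, Teal 3.870.
Rounding up gives 8, 6, 11, 12, 5, 4 = 46 seats, so the divisor must be adjusted.
With modified divisor 12500: modified quotas Red 6.734, Gold 5.481, Violet 10.094, Silver 10.974, Blue 4.230, Teal 3.618.
Rounding up: Red 7, Gold 6, Violet 11, Silver 11, Blue 5, Teal 4 (total 44).

Red 7, Gold 6, Violet 11, Silver 11, Blue 5, Teal 4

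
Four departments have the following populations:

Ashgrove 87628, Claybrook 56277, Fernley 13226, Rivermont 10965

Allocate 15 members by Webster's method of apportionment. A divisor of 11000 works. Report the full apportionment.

Ashgrove=8, Claybrook=5, Fernley=1, Rivermont=1

With modified divisor 11000: modified quotas Ashgrove 7.966, Claybrook 5.116, Fernley 1.202, Rivermont 0.997.
Rounding to the nearest integer: Ashgrove 8, Claybrook 5, Fernley 1, Rivermont 1 (total 15).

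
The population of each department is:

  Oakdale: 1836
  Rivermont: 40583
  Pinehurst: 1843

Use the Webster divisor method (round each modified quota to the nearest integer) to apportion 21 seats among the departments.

Standard divisor 44262/21 ≈ 2107.714; standard quotas: Oakdale 0.871, Rivermont 19.255, Pinehurst 0.874.
Rounding to the nearest integer gives Oakdale 1, Rivermont 19, Pinehurst 1 — total 21, matching the house size, so no adjustment is needed.

Oakdale 1, Rivermont 19, Pinehurst 1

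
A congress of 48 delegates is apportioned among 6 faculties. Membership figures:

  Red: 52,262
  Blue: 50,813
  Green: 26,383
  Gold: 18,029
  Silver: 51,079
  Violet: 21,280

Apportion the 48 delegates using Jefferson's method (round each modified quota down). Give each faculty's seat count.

Standard divisor 219846/48 ≈ 4580.125; standard quotas: Red 11.411, Blue 11.094, Green 5.760, Gold 3.936, Silver 11.152, Violet 4.646.
Rounding down gives 11, 11, 5, 3, 11, 4 = 45 seats, so the divisor must be adjusted.
With modified divisor 4300: modified quotas Red 12.154, Blue 11.817, Green 6.136, Gold 4.193, Silver 11.879, Violet 4.949.
Rounding down: Red 12, Blue 11, Green 6, Gold 4, Silver 11, Violet 4 (total 48).

Red=12, Blue=11, Green=6, Gold=4, Silver=11, Violet=4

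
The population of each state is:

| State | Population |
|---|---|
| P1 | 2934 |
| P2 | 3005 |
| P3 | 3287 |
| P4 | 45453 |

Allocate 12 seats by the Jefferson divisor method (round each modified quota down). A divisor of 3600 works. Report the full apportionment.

P1=0, P2=0, P3=0, P4=12

With modified divisor 3600: modified quotas P1 0.815, P2 0.835, P3 0.913, P4 12.626.
Rounding down: P1 0, P2 0, P3 0, P4 12 (total 12).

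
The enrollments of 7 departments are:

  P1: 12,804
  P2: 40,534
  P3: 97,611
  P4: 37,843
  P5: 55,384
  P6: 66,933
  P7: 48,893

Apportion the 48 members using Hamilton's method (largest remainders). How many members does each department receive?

P1=2, P2=5, P3=13, P4=5, P5=7, P6=9, P7=7

The standard divisor is 360002/48 ≈ 7500.042.
Standard quotas: P1 1.7072, P2 5.4045, P3 13.0147, P4 5.0457, P5 7.3845, P6 8.9244, P7 6.5190.
Lower quotas: P1 1, P2 5, P3 13, P4 5, P5 7, P6 8, P7 6 (sum 45, leaving 3 seats).
Remainders in descending order: P6 0.9244, P1 0.7072, P7 0.5190, P2 0.4045, P5 0.3845, P4 0.0457, P3 0.0147.
Largest remainders: P6, P1, P7 receive the extra seats.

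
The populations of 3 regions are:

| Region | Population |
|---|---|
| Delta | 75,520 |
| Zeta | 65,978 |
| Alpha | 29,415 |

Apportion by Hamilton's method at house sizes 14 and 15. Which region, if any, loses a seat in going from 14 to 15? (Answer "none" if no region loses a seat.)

At 14 seats: Delta 6, Zeta 5, Alpha 3.
At 15 seats: Delta 7, Zeta 6, Alpha 2.
Alpha drops from 3 to 2.

Alpha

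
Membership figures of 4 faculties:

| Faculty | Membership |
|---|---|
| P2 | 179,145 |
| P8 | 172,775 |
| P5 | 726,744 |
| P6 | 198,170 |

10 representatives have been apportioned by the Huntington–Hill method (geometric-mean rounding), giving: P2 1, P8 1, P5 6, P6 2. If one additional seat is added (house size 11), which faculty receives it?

P2

Priority for the next seat is population ÷ (√(s·(s+1))).
Priorities: P2 126674.644, P8 122170.374, P5 112139.034, P6 80902.564.
Highest priority: P2.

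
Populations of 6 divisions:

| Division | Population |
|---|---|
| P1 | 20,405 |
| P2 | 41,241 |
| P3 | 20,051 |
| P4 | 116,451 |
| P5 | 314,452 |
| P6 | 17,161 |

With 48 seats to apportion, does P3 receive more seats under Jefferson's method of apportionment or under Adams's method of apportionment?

Adams

Jefferson: P1 1, P2 4, P3 1, P4 11, P5 30, P6 1.
Adams: P1 2, P2 4, P3 2, P4 10, P5 28, P6 2.
P3 gets 1 under Jefferson and 2 under Adams.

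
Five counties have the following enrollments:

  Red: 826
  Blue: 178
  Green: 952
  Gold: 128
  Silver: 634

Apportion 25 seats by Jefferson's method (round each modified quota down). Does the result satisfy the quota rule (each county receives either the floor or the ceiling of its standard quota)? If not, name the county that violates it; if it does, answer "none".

none

Standard quotas: Red 7.597, Blue 1.637, Green 8.756, Gold 1.177, Silver 5.831.
Jefferson allocation: Red 8, Blue 1, Green 9, Gold 1, Silver 6.
Every allocation lies between the lower and upper quota.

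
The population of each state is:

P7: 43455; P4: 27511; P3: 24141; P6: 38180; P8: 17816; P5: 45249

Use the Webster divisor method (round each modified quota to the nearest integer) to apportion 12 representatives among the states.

P7 3, P4 2, P3 1, P6 2, P8 1, P5 3

Standard divisor 196352/12 ≈ 16362.667; standard quotas: P7 2.656, P4 1.681, P3 1.475, P6 2.333, P8 1.089, P5 2.765.
Rounding to the nearest integer gives P7 3, P4 2, P3 1, P6 2, P8 1, P5 3 — total 12, matching the house size, so no adjustment is needed.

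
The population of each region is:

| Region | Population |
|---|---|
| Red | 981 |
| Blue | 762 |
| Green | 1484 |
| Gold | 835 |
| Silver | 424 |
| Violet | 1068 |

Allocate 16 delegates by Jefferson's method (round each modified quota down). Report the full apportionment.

Red 3; Blue 2; Green 5; Gold 2; Silver 1; Violet 3

Standard divisor 5554/16 ≈ 347.125; standard quotas: Red 2.826, Blue 2.195, Green 4.275, Gold 2.405, Silver 1.221, Violet 3.077.
Rounding down gives 2, 2, 4, 2, 1, 3 = 14 seats, so the divisor must be adjusted.
With modified divisor 290: modified quotas Red 3.383, Blue 2.628, Green 5.117, Gold 2.879, Silver 1.462, Violet 3.683.
Rounding down: Red 3, Blue 2, Green 5, Gold 2, Silver 1, Violet 3 (total 16).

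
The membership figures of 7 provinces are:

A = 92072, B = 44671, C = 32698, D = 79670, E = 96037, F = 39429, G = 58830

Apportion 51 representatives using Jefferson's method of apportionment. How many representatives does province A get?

11

Standard divisor 443407/51 ≈ 8694.255; standard quotas: A 10.590, B 5.138, C 3.761, D 9.164, E 11.046, F 4.535, G 6.767.
Rounding down gives 10, 5, 3, 9, 11, 4, 6 = 48 seats, so the divisor must be adjusted.
With modified divisor 8100: modified quotas A 11.367, B 5.515, C 4.037, D 9.836, E 11.856, F 4.868, G 7.263.
Rounding down: A 11, B 5, C 4, D 9, E 11, F 4, G 7 (total 51).
A receives 11.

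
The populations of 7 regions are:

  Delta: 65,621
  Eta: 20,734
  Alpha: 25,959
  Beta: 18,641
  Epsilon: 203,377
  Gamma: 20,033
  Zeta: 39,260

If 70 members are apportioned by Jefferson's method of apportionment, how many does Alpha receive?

4

Standard divisor 393625/70 ≈ 5623.214; standard quotas: Delta 11.670, Eta 3.687, Alpha 4.616, Beta 3.315, Epsilon 36.167, Gamma 3.563, Zeta 6.982.
Rounding down gives 11, 3, 4, 3, 36, 3, 6 = 66 seats, so the divisor must be adjusted.
With modified divisor 5300: modified quotas Delta 12.381, Eta 3.912, Alpha 4.898, Beta 3.517, Epsilon 38.373, Gamma 3.780, Zeta 7.408.
Rounding down: Delta 12, Eta 3, Alpha 4, Beta 3, Epsilon 38, Gamma 3, Zeta 7 (total 70).
Alpha receives 4.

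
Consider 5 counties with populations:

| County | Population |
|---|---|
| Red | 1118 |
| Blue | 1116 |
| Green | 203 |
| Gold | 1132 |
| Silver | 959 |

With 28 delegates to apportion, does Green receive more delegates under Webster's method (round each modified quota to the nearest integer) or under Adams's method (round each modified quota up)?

Webster: Red 7, Blue 7, Green 1, Gold 7, Silver 6.
Adams: Red 7, Blue 6, Green 2, Gold 7, Silver 6.
Green gets 1 under Webster and 2 under Adams.

Adams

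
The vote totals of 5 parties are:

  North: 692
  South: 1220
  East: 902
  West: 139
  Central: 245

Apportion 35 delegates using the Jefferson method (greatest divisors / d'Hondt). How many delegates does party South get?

14

Standard divisor 3198/35 ≈ 91.371; standard quotas: North 7.573, South 13.352, East 9.872, West 1.521, Central 2.681.
Rounding down gives 7, 13, 9, 1, 2 = 32 seats, so the divisor must be adjusted.
With modified divisor 84: modified quotas North 8.238, South 14.524, East 10.738, West 1.655, Central 2.917.
Rounding down: North 8, South 14, East 10, West 1, Central 2 (total 35).
South receives 14.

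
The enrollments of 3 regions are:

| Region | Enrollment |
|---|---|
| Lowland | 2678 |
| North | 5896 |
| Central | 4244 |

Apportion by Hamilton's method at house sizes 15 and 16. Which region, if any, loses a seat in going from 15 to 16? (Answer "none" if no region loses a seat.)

At 15 seats: Lowland 3, North 7, Central 5.
At 16 seats: Lowland 3, North 8, Central 5.
No region's allocation decreased.

none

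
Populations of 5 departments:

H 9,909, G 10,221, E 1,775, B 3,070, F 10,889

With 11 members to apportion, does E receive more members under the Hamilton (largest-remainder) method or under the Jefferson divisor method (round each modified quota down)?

Hamilton

Hamilton: H 3, G 3, E 1, B 1, F 3.
Jefferson: H 3, G 3, E 0, B 1, F 4.
E gets 1 under Hamilton and 0 under Jefferson.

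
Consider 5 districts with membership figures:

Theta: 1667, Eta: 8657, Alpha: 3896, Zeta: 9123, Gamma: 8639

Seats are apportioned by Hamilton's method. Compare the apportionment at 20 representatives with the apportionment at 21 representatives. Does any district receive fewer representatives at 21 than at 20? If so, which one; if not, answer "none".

At 20 seats: Theta 1, Eta 5, Alpha 3, Zeta 6, Gamma 5.
At 21 seats: Theta 1, Eta 6, Alpha 2, Zeta 6, Gamma 6.
Alpha drops from 3 to 2.

Alpha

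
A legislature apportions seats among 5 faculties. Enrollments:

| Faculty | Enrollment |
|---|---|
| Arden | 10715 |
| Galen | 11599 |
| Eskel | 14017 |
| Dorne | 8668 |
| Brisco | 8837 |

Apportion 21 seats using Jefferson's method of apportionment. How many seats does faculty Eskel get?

6

Standard divisor 53836/21 ≈ 2563.619; standard quotas: Arden 4.180, Galen 4.524, Eskel 5.468, Dorne 3.381, Brisco 3.447.
Rounding down gives 4, 4, 5, 3, 3 = 19 seats, so the divisor must be adjusted.
With modified divisor 2300: modified quotas Arden 4.659, Galen 5.043, Eskel 6.094, Dorne 3.769, Brisco 3.842.
Rounding down: Arden 4, Galen 5, Eskel 6, Dorne 3, Brisco 3 (total 21).
Eskel receives 6.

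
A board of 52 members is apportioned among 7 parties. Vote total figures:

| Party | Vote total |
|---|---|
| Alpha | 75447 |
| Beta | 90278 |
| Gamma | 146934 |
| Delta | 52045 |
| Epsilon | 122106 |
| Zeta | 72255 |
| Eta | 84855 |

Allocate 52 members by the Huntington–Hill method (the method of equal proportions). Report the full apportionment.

Alpha=6, Beta=7, Gamma=12, Delta=4, Epsilon=10, Zeta=6, Eta=7

With divisor 12426: modified quotas Alpha 6.072, Beta 7.265, Gamma 11.825, Delta 4.188, Epsilon 9.827, Zeta 5.815, Eta 6.829.
Geometric-mean thresholds: Alpha √(6·7)=6.481, Beta √(7·8)=7.483, Gamma √(11·12)=11.489, Delta √(4·5)=4.472, Epsilon √(9·10)=9.487, Zeta √(5·6)=5.477, Eta √(6·7)=6.481.
Each quota rounded against its threshold gives Alpha 6, Beta 7, Gamma 12, Delta 4, Epsilon 10, Zeta 6, Eta 7 (total 52).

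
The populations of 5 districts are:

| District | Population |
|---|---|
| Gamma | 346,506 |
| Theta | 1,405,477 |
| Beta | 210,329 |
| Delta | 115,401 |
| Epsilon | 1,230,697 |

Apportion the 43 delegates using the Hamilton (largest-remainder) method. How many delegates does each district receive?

Gamma 5, Theta 18, Beta 3, Delta 1, Epsilon 16

Standard divisor: 3308410 ÷ 43 ≈ 76939.767.
Standard quotas: Gamma 4.5036, Theta 18.2672, Beta 2.7337, Delta 1.4999, Epsilon 15.9956.
Lower quotas: Gamma 4, Theta 18, Beta 2, Delta 1, Epsilon 15 (sum 40, leaving 3 seats).
Remainders in descending order: Epsilon 0.9956, Beta 0.7337, Gamma 0.5036, Delta 0.4999, Theta 0.2672.
Largest remainders: Epsilon, Beta, Gamma receive the extra seats.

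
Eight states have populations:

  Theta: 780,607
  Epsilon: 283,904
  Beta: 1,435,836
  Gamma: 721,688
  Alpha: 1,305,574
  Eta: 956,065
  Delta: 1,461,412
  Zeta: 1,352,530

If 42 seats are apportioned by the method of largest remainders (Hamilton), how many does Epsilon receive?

The standard divisor is 8297616/42 ≈ 197562.286.
Standard quotas: Theta 3.9512, Epsilon 1.4370, Beta 7.2678, Gamma 3.6530, Alpha 6.6084, Eta 4.8393, Delta 7.3972, Zeta 6.8461.
Lower quotas: Theta 3, Epsilon 1, Beta 7, Gamma 3, Alpha 6, Eta 4, Delta 7, Zeta 6 (sum 37, leaving 5 seats).
Remainders in descending order: Theta 0.9512, Zeta 0.8461, Eta 0.8393, Gamma 0.6530, Alpha 0.6084, Epsilon 0.4370, Delta 0.3972, Beta 0.2678.
Largest remainders: Theta, Zeta, Eta, Gamma, Alpha receive the extra seats.
Epsilon receives 1.

1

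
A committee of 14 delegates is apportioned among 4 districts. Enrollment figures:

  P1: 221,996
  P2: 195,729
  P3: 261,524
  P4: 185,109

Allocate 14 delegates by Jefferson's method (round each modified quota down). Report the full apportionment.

Standard divisor 864358/14 ≈ 61739.857; standard quotas: P1 3.596, P2 3.170, P3 4.236, P4 2.998.
Rounding down gives 3, 3, 4, 2 = 12 seats, so the divisor must be adjusted.
With modified divisor 53900: modified quotas P1 4.119, P2 3.631, P3 4.852, P4 3.434.
Rounding down: P1 4, P2 3, P3 4, P4 3 (total 14).

P1: 4; P2: 3; P3: 4; P4: 3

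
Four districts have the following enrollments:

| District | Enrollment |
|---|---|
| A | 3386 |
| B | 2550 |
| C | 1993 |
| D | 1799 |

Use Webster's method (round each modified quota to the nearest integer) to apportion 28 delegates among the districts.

Standard divisor 9728/28 ≈ 347.429; standard quotas: A 9.746, B 7.340, C 5.736, D 5.178.
Rounding to the nearest integer gives A 10, B 7, C 6, D 5 — total 28, matching the house size, so no adjustment is needed.

A 10; B 7; C 6; D 5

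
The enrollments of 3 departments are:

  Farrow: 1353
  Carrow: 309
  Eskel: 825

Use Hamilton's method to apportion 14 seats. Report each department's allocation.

Farrow 7, Carrow 2, Eskel 5

Standard divisor: 2487 ÷ 14 ≈ 177.643.
Standard quotas: Farrow 7.616, Carrow 1.739, Eskel 4.644.
Lower quotas: Farrow 7, Carrow 1, Eskel 4 (sum 12, leaving 2 seats).
Remainders in descending order: Carrow 0.739, Eskel 0.644, Farrow 0.616.
The surplus seats go to Carrow, Eskel.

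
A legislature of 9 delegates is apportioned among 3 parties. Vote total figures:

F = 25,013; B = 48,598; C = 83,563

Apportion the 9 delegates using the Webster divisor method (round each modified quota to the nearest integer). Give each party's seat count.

Standard divisor 157174/9 ≈ 17463.778; standard quotas: F 1.432, B 2.783, C 4.785.
Rounding to the nearest integer gives F 1, B 3, C 5 — total 9, matching the house size, so no adjustment is needed.

F=1, B=3, C=5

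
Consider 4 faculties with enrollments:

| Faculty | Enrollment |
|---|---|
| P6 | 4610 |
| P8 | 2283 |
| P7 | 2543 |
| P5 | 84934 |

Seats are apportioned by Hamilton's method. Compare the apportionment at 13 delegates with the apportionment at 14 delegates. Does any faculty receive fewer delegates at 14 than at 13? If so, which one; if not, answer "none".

At 13 seats: P6 1, P8 0, P7 0, P5 12.
At 14 seats: P6 1, P8 0, P7 0, P5 13.
No faculty's allocation decreased.

none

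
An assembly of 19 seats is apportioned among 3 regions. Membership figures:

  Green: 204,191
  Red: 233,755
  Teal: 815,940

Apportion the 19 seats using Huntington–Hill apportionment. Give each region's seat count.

Green 3, Red 4, Teal 12

With divisor 66403: modified quotas Green 3.075, Red 3.520, Teal 12.288.
Geometric-mean thresholds: Green √(3·4)=3.464, Red √(3·4)=3.464, Teal √(12·13)=12.490.
Each quota rounded against its threshold gives Green 3, Red 4, Teal 12 (total 19).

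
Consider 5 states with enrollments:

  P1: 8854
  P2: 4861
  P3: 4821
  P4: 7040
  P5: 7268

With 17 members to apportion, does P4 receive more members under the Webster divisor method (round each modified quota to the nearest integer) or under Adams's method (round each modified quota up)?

Webster: P1 5, P2 2, P3 2, P4 4, P5 4.
Adams: P1 4, P2 3, P3 3, P4 3, P5 4.
P4 gets 4 under Webster and 3 under Adams.

Webster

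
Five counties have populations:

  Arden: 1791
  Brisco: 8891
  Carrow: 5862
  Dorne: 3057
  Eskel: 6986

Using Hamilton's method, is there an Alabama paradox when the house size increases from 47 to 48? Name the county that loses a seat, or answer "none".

Dorne

At 47 seats: Arden 3, Brisco 16, Carrow 10, Dorne 6, Eskel 12.
At 48 seats: Arden 3, Brisco 16, Carrow 11, Dorne 5, Eskel 13.
Dorne drops from 6 to 5.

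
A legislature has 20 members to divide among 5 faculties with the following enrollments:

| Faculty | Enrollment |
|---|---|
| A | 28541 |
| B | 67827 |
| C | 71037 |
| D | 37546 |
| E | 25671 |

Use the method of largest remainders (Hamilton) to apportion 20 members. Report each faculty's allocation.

Total 230622; standard divisor 230622/20 ≈ 11531.1.
Standard quotas: A 2.4751, B 5.8821, C 6.1605, D 3.2561, E 2.2262.
Lower quotas: A 2, B 5, C 6, D 3, E 2 (sum 18, leaving 2 seats).
Remainders in descending order: B 0.8821, A 0.4751, D 0.2561, E 0.2262, C 0.1605.
The surplus seats go to B, A.

A: 3, B: 6, C: 6, D: 3, E: 2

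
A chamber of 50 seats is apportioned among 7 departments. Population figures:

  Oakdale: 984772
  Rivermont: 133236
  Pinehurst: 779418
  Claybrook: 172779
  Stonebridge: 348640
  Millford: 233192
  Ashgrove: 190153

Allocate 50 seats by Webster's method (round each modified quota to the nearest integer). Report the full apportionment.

Standard divisor 2842190/50 ≈ 56843.8; standard quotas: Oakdale 17.324, Rivermont 2.344, Pinehurst 13.712, Claybrook 3.040, Stonebridge 6.133, Millford 4.102, Ashgrove 3.345.
Rounding to the nearest integer gives 17, 2, 14, 3, 6, 4, 3 = 49 seats, so the divisor must be adjusted.
With modified divisor 55300: modified quotas Oakdale 17.808, Rivermont 2.409, Pinehurst 14.094, Claybrook 3.124, Stonebridge 6.305, Millford 4.217, Ashgrove 3.439.
Rounding to the nearest integer: Oakdale 18, Rivermont 2, Pinehurst 14, Claybrook 3, Stonebridge 6, Millford 4, Ashgrove 3 (total 50).

Oakdale 18, Rivermont 2, Pinehurst 14, Claybrook 3, Stonebridge 6, Millford 4, Ashgrove 3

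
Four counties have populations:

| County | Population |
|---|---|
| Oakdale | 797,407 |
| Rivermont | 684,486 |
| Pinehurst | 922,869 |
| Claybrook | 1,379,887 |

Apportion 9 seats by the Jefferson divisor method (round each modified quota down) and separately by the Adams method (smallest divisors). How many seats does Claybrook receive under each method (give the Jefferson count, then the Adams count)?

4 and 3

Jefferson: Oakdale 2, Rivermont 1, Pinehurst 2, Claybrook 4.
Adams: Oakdale 2, Rivermont 2, Pinehurst 2, Claybrook 3.
Claybrook gets 4 under Jefferson and 3 under Adams.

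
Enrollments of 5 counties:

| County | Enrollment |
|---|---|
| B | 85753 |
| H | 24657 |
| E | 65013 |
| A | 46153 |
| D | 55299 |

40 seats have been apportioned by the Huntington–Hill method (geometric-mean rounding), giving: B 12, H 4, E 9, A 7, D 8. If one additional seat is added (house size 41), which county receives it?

B

Priority for the next seat is population ÷ (√(s·(s+1))).
Priorities: B 6865.735, H 5513.473, E 6852.972, A 6167.454, D 6517.050.
Highest priority: B.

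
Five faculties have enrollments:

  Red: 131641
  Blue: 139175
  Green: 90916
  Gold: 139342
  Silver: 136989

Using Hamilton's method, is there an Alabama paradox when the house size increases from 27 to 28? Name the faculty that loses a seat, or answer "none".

At 27 seats: Red 5, Blue 6, Green 4, Gold 6, Silver 6.
At 28 seats: Red 6, Blue 6, Green 4, Gold 6, Silver 6.
No faculty's allocation decreased.

none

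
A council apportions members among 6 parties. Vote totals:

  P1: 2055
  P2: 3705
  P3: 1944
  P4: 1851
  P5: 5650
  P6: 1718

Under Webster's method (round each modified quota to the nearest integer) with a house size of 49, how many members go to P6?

5

Standard divisor 16923/49 ≈ 345.367; standard quotas: P1 5.950, P2 10.728, P3 5.629, P4 5.360, P5 16.359, P6 4.974.
Rounding to the nearest integer gives P1 6, P2 11, P3 6, P4 5, P5 16, P6 5 — total 49, matching the house size, so no adjustment is needed.
P6 receives 5.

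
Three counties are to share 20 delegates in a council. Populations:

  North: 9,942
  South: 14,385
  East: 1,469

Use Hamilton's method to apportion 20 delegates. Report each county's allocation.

Standard divisor: 25796 ÷ 20 ≈ 1289.8.
Standard quotas: North 7.7082, South 11.1529, East 1.1389.
Lower quotas: North 7, South 11, East 1 (sum 19, leaving 1 seat).
Remainders in descending order: North 0.7082, South 0.1529, East 0.1389.
Largest remainder: North receives the extra seat.

North=8, South=11, East=1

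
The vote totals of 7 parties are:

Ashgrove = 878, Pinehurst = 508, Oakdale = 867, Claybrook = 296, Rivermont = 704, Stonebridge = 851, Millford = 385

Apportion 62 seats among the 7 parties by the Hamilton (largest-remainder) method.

Ashgrove=12, Pinehurst=7, Oakdale=12, Claybrook=4, Rivermont=10, Stonebridge=12, Millford=5

The standard divisor is 4489/62 ≈ 72.403.
Standard quotas: Ashgrove 12.127, Pinehurst 7.016, Oakdale 11.975, Claybrook 4.088, Rivermont 9.723, Stonebridge 11.754, Millford 5.317.
Lower quotas: Ashgrove 12, Pinehurst 7, Oakdale 11, Claybrook 4, Rivermont 9, Stonebridge 11, Millford 5 (sum 59, leaving 3 seats).
Remainders in descending order: Oakdale 0.975, Stonebridge 0.754, Rivermont 0.723, Millford 0.317, Ashgrove 0.127, Claybrook 0.088, Pinehurst 0.016.
The surplus seats go to Oakdale, Stonebridge, Rivermont.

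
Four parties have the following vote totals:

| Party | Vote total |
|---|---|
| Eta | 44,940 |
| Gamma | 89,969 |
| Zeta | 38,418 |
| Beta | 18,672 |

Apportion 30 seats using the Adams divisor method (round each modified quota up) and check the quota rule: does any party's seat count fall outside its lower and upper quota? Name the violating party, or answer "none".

Standard quotas: Eta 7.022, Gamma 14.058, Zeta 6.003, Beta 2.918.
Adams allocation: Eta 7, Gamma 14, Zeta 6, Beta 3.
Every allocation lies between the lower and upper quota.

none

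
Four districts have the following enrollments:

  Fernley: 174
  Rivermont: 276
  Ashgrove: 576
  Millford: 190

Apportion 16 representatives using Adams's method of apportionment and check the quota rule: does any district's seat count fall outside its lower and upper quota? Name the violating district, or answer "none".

none

Standard quotas: Fernley 2.289, Rivermont 3.632, Ashgrove 7.579, Millford 2.500.
Adams allocation: Fernley 2, Rivermont 4, Ashgrove 7, Millford 3.
Every allocation lies between the lower and upper quota.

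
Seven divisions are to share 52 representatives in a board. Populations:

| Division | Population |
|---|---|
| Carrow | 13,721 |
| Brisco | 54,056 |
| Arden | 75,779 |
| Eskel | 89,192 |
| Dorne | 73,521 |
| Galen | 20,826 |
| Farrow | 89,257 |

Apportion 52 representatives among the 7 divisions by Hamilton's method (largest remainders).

Total 416352; standard divisor 416352/52 ≈ 8006.769.
Standard quotas: Carrow 1.7137, Brisco 6.7513, Arden 9.4644, Eskel 11.1396, Dorne 9.1824, Galen 2.6010, Farrow 11.1477.
Lower quotas: Carrow 1, Brisco 6, Arden 9, Eskel 11, Dorne 9, Galen 2, Farrow 11 (sum 49, leaving 3 seats).
Remainders in descending order: Brisco 0.7513, Carrow 0.7137, Galen 0.6010, Arden 0.4644, Dorne 0.1824, Farrow 0.1477, Eskel 0.1396.
The surplus seats go to Brisco, Carrow, Galen.

Carrow 2, Brisco 7, Arden 9, Eskel 11, Dorne 9, Galen 3, Farrow 11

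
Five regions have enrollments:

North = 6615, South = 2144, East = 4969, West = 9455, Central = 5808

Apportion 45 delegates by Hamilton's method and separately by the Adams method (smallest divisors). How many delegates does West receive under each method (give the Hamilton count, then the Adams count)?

Hamilton: North 10, South 3, East 8, West 15, Central 9.
Adams: North 10, South 4, East 8, West 14, Central 9.
West gets 15 under Hamilton and 14 under Adams.

15 and 14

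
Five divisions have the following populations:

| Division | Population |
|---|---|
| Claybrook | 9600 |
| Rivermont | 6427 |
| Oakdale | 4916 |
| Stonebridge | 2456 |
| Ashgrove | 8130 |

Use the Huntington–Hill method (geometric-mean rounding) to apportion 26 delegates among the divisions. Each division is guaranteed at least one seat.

Claybrook: 8; Rivermont: 5; Oakdale: 4; Stonebridge: 2; Ashgrove: 7

With divisor 1214: modified quotas Claybrook 7.908, Rivermont 5.294, Oakdale 4.049, Stonebridge 2.023, Ashgrove 6.697.
Geometric-mean thresholds: Claybrook √(7·8)=7.483, Rivermont √(5·6)=5.477, Oakdale √(4·5)=4.472, Stonebridge √(2·3)=2.449, Ashgrove √(6·7)=6.481.
Each quota rounded against its threshold gives Claybrook 8, Rivermont 5, Oakdale 4, Stonebridge 2, Ashgrove 7 (total 26).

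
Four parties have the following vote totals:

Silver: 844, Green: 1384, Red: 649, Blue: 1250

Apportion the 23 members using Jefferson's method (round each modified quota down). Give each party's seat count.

Silver 5, Green 8, Red 3, Blue 7

Standard divisor 4127/23 ≈ 179.435; standard quotas: Silver 4.704, Green 7.713, Red 3.617, Blue 6.966.
Rounding down gives 4, 7, 3, 6 = 20 seats, so the divisor must be adjusted.
With modified divisor 166: modified quotas Silver 5.084, Green 8.337, Red 3.910, Blue 7.530.
Rounding down: Silver 5, Green 8, Red 3, Blue 7 (total 23).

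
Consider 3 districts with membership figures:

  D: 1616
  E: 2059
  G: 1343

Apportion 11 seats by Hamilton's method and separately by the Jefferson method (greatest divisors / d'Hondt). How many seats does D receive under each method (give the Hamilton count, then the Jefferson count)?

Hamilton: D 4, E 4, G 3.
Jefferson: D 3, E 5, G 3.
D gets 4 under Hamilton and 3 under Jefferson.

4 and 3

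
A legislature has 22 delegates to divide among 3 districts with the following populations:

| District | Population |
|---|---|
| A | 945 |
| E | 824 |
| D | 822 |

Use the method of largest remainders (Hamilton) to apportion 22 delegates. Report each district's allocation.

A 8, E 7, D 7

Total 2591; standard divisor 2591/22 ≈ 117.773.
Standard quotas: A 8.024, E 6.997, D 6.980.
Lower quotas: A 8, E 6, D 6 (sum 20, leaving 2 seats).
Remainders in descending order: E 0.997, D 0.980, A 0.024.
The surplus seats go to E, D.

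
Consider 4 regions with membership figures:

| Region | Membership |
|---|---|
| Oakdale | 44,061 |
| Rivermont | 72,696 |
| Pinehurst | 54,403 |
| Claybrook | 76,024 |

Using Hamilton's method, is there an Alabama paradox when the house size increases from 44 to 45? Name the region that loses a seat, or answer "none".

none

At 44 seats: Oakdale 8, Rivermont 13, Pinehurst 10, Claybrook 13.
At 45 seats: Oakdale 8, Rivermont 13, Pinehurst 10, Claybrook 14.
No region's allocation decreased.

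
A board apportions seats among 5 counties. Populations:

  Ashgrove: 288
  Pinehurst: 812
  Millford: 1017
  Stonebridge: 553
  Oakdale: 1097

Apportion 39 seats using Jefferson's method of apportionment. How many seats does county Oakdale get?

11

Standard divisor 3767/39 ≈ 96.59; standard quotas: Ashgrove 2.982, Pinehurst 8.407, Millford 10.529, Stonebridge 5.725, Oakdale 11.357.
Rounding down gives 2, 8, 10, 5, 11 = 36 seats, so the divisor must be adjusted.
With modified divisor 91.8: modified quotas Ashgrove 3.137, Pinehurst 8.845, Millford 11.078, Stonebridge 6.024, Oakdale 11.950.
Rounding down: Ashgrove 3, Pinehurst 8, Millford 11, Stonebridge 6, Oakdale 11 (total 39).
Oakdale receives 11.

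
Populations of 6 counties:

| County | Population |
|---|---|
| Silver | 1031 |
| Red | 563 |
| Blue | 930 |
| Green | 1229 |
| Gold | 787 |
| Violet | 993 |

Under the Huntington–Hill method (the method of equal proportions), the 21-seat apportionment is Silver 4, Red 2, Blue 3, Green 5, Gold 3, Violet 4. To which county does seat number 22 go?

Priority for the next seat is population ÷ (√(s·(s+1))).
Priorities: Silver 230.539, Red 229.844, Blue 268.468, Green 224.384, Gold 227.187, Violet 222.042.
Highest priority: Blue.

Blue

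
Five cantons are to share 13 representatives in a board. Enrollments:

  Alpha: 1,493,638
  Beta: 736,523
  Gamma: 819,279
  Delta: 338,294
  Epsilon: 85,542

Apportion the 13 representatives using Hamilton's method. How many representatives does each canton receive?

Alpha 6, Beta 3, Gamma 3, Delta 1, Epsilon 0

Total 3473276; standard divisor 3473276/13 ≈ 267175.077.
Standard quotas: Alpha 5.5905, Beta 2.7567, Gamma 3.0664, Delta 1.2662, Epsilon 0.3202.
Lower quotas: Alpha 5, Beta 2, Gamma 3, Delta 1, Epsilon 0 (sum 11, leaving 2 seats).
Remainders in descending order: Beta 0.7567, Alpha 0.5905, Epsilon 0.3202, Delta 0.2662, Gamma 0.0664.
Largest remainders: Beta, Alpha receive the extra seats.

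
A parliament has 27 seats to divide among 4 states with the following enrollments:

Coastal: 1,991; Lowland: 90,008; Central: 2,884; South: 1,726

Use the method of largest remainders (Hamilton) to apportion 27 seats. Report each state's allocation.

Coastal 1, Lowland 25, Central 1, South 0

Total 96609; standard divisor 96609/27 ≈ 3578.111.
Standard quotas: Coastal 0.5564, Lowland 25.1552, Central 0.8060, South 0.4824.
Lower quotas: Coastal 0, Lowland 25, Central 0, South 0 (sum 25, leaving 2 seats).
Remainders in descending order: Central 0.8060, Coastal 0.5564, South 0.4824, Lowland 0.1552.
The surplus seats go to Central, Coastal.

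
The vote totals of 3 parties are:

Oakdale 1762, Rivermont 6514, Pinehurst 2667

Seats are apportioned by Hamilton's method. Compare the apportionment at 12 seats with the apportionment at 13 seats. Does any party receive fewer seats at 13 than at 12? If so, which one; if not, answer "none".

none

At 12 seats: Oakdale 2, Rivermont 7, Pinehurst 3.
At 13 seats: Oakdale 2, Rivermont 8, Pinehurst 3.
No party's allocation decreased.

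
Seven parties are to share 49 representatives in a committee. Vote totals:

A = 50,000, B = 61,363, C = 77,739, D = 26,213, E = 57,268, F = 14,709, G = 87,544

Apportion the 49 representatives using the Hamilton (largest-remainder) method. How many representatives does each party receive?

Standard divisor: 374836 ÷ 49 ≈ 7649.714.
Standard quotas: A 6.5362, B 8.0216, C 10.1623, D 3.4267, E 7.4863, F 1.9228, G 11.4441.
Lower quotas: A 6, B 8, C 10, D 3, E 7, F 1, G 11 (sum 46, leaving 3 seats).
Remainders in descending order: F 0.9228, A 0.5362, E 0.4863, G 0.4441, D 0.4267, C 0.1623, B 0.0216.
Largest remainders: F, A, E receive the extra seats.

A=7, B=8, C=10, D=3, E=8, F=2, G=11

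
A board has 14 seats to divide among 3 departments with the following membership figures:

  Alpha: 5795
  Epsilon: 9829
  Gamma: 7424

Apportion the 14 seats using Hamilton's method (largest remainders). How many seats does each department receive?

Alpha=4, Epsilon=6, Gamma=4

Standard divisor: 23048 ÷ 14 ≈ 1646.286.
Standard quotas: Alpha 3.5200, Epsilon 5.9704, Gamma 4.5095.
Lower quotas: Alpha 3, Epsilon 5, Gamma 4 (sum 12, leaving 2 seats).
Remainders in descending order: Epsilon 0.9704, Alpha 0.5200, Gamma 0.5095.
The surplus seats go to Epsilon, Alpha.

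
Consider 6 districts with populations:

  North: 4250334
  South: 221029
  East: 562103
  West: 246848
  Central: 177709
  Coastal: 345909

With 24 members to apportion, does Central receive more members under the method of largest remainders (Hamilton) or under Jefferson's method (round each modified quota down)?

Hamilton: North 18, South 1, East 2, West 1, Central 1, Coastal 1.
Jefferson: North 19, South 1, East 2, West 1, Central 0, Coastal 1.
Central gets 1 under Hamilton and 0 under Jefferson.

Hamilton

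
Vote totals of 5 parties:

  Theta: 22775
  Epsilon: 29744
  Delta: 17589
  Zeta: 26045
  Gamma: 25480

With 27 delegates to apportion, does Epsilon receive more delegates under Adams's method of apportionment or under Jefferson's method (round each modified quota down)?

Jefferson

Adams: Theta 5, Epsilon 6, Delta 4, Zeta 6, Gamma 6.
Jefferson: Theta 5, Epsilon 7, Delta 4, Zeta 6, Gamma 5.
Epsilon gets 6 under Adams and 7 under Jefferson.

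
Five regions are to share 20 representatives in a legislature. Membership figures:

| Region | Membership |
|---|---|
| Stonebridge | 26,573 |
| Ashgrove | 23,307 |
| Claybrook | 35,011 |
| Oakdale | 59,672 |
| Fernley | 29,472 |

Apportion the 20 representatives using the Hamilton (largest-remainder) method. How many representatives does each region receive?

The standard divisor is 174035/20 ≈ 8701.75.
Standard quotas: Stonebridge 3.0538, Ashgrove 2.6784, Claybrook 4.0234, Oakdale 6.8575, Fernley 3.3869.
Lower quotas: Stonebridge 3, Ashgrove 2, Claybrook 4, Oakdale 6, Fernley 3 (sum 18, leaving 2 seats).
Remainders in descending order: Oakdale 0.8575, Ashgrove 0.6784, Fernley 0.3869, Stonebridge 0.0538, Claybrook 0.0234.
The surplus seats go to Oakdale, Ashgrove.

Stonebridge 3, Ashgrove 3, Claybrook 4, Oakdale 7, Fernley 3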